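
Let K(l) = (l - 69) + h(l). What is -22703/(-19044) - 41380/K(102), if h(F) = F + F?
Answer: -260886703/1504476 ≈ -173.41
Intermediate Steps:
h(F) = 2*F
K(l) = -69 + 3*l (K(l) = (l - 69) + 2*l = (-69 + l) + 2*l = -69 + 3*l)
-22703/(-19044) - 41380/K(102) = -22703/(-19044) - 41380/(-69 + 3*102) = -22703*(-1/19044) - 41380/(-69 + 306) = 22703/19044 - 41380/237 = -260886703/1504476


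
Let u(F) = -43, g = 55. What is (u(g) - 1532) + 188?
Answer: -1387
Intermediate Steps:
(u(g) - 1532) + 188 = (-43 - 1532) + 188 = -1575 + 188 = -1387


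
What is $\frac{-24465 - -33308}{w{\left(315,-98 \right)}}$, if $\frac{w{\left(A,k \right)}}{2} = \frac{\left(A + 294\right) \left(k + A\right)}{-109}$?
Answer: $- \frac{963887}{264306} \approx -3.6469$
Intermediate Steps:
$w{\left(A,k \right)} = - \frac{2 \left(294 + A\right) \left(A + k\right)}{109}$ ($w{\left(A,k \right)} = 2 \frac{\left(A + 294\right) \left(k + A\right)}{-109} = 2 \left(294 + A\right) \left(A + k\right) \left(- \frac{1}{109}\right) = 2 \left(- \frac{\left(294 + A\right) \left(A + k\right)}{109}\right) = - \frac{2 \left(294 + A\right) \left(A + k\right)}{109}$)
$\frac{-24465 - -33308}{w{\left(315,-98 \right)}} = \frac{-24465 - -33308}{\left(- \frac{588}{109}\right) 315 - - \frac{57624}{109} - \frac{2 \cdot 315^{2}}{109} - \frac{630}{109} \left(-98\right)} = \frac{-24465 + 33308}{- \frac{185220}{109} + \frac{57624}{109} - \frac{198450}{109} + \frac{61740}{109}} = \frac{8843}{- \frac{185220}{109} + \frac{57624}{109} - \frac{198450}{109} + \frac{61740}{109}} = \frac{8843}{- \frac{264306}{109}} = 8843 \left(- \frac{109}{264306}\right) = - \frac{963887}{264306}$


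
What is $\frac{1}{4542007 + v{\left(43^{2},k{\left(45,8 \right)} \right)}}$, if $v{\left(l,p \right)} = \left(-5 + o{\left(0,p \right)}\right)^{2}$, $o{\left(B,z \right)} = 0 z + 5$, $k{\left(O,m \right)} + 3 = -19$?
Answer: $\frac{1}{4542007} \approx 2.2017 \cdot 10^{-7}$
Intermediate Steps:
$k{\left(O,m \right)} = -22$ ($k{\left(O,m \right)} = -3 - 19 = -22$)
$o{\left(B,z \right)} = 5$ ($o{\left(B,z \right)} = 0 + 5 = 5$)
$v{\left(l,p \right)} = 0$ ($v{\left(l,p \right)} = \left(-5 + 5\right)^{2} = 0^{2} = 0$)
$\frac{1}{4542007 + v{\left(43^{2},k{\left(45,8 \right)} \right)}} = \frac{1}{4542007 + 0} = \frac{1}{4542007}$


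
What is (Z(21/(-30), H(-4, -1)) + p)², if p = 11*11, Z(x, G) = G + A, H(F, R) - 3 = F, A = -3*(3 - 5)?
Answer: 15876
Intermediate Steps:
A = 6 (A = -3*(-2) = 6)
H(F, R) = 3 + F
Z(x, G) = 6 + G (Z(x, G) = G + 6 = 6 + G)
p = 121
(Z(21/(-30), H(-4, -1)) + p)² = ((6 + (3 - 4)) + 121)² = ((6 - 1) + 121)² = (5 + 121)² = 126² = 15876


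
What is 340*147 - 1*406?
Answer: 49574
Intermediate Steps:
340*147 - 1*406 = 49980 - 406 = 49574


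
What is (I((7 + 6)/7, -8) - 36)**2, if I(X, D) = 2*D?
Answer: 2704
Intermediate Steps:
(I((7 + 6)/7, -8) - 36)**2 = (2*(-8) - 36)**2 = (-16 - 36)**2 = (-52)**2 = 2704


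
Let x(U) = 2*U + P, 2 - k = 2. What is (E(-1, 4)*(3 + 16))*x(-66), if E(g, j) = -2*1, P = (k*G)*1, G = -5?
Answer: 5016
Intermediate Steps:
k = 0 (k = 2 - 1*2 = 2 - 2 = 0)
P = 0 (P = (0*(-5))*1 = 0*1 = 0)
E(g, j) = -2
x(U) = 2*U (x(U) = 2*U + 0 = 2*U)
(E(-1, 4)*(3 + 16))*x(-66) = (-2*(3 + 16))*(2*(-66)) = -2*19*(-132) = -38*(-132) = 5016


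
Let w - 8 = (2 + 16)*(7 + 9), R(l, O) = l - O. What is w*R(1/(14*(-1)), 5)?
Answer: -10508/7 ≈ -1501.1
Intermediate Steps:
w = 296 (w = 8 + (2 + 16)*(7 + 9) = 8 + 18*16 = 8 + 288 = 296)
w*R(1/(14*(-1)), 5) = 296*(1/(14*(-1)) - 1*5) = 296*(1/(-14) - 5) = 296*(-1/14 - 5) = 296*(-71/14) = -10508/7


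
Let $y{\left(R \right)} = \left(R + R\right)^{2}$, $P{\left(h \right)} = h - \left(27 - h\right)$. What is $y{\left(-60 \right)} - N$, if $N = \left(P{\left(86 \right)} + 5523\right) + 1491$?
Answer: $7241$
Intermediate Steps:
$P{\left(h \right)} = -27 + 2 h$ ($P{\left(h \right)} = h + \left(-27 + h\right) = -27 + 2 h$)
$y{\left(R \right)} = 4 R^{2}$ ($y{\left(R \right)} = \left(2 R\right)^{2} = 4 R^{2}$)
$N = 7159$ ($N = \left(\left(-27 + 2 \cdot 86\right) + 5523\right) + 1491 = \left(\left(-27 + 172\right) + 5523\right) + 1491 = \left(145 + 5523\right) + 1491 = 5668 + 1491 = 7159$)
$y{\left(-60 \right)} - N = 4 \left(-60\right)^{2} - 7159 = 4 \cdot 3600 - 7159 = 14400 - 7159 = 7241$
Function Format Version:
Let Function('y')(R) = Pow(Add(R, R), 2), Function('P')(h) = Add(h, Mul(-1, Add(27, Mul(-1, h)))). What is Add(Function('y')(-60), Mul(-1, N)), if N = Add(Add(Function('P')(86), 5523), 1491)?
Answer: 7241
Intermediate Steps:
Function('P')(h) = Add(-27, Mul(2, h)) (Function('P')(h) = Add(h, Add(-27, h)) = Add(-27, Mul(2, h)))
Function('y')(R) = Mul(4, Pow(R, 2)) (Function('y')(R) = Pow(Mul(2, R), 2) = Mul(4, Pow(R, 2)))
N = 7159 (N = Add(Add(Add(-27, Mul(2, 86)), 5523), 1491) = Add(Add(Add(-27, 172), 5523), 1491) = Add(Add(145, 5523), 1491) = Add(5668, 1491) = 7159)
Add(Function('y')(-60), Mul(-1, N)) = Add(Mul(4, Pow(-60, 2)), Mul(-1, 7159)) = Add(Mul(4, 3600), -7159) = Add(14400, -7159) = 7241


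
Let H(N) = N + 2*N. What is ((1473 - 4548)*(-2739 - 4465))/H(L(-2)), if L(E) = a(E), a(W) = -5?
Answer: -1476820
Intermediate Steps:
L(E) = -5
H(N) = 3*N
((1473 - 4548)*(-2739 - 4465))/H(L(-2)) = ((1473 - 4548)*(-2739 - 4465))/((3*(-5))) = -3075*(-7204)/(-15) = 22152300*(-1/15) = -1476820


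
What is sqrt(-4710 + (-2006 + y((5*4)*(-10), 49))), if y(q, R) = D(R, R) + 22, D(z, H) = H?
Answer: I*sqrt(6645) ≈ 81.517*I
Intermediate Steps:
y(q, R) = 22 + R (y(q, R) = R + 22 = 22 + R)
sqrt(-4710 + (-2006 + y((5*4)*(-10), 49))) = sqrt(-4710 + (-2006 + (22 + 49))) = sqrt(-4710 + (-2006 + 71)) = sqrt(-4710 - 1935) = sqrt(-6645) = I*sqrt(6645)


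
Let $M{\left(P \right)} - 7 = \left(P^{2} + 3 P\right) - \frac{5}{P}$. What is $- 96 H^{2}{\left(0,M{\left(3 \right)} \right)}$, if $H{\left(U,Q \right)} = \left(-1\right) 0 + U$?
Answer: $0$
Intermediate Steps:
$M{\left(P \right)} = 7 + P^{2} - \frac{5}{P} + 3 P$ ($M{\left(P \right)} = 7 - \left(- P^{2} - 3 P + \frac{5}{P}\right) = 7 + \left(P^{2} - \frac{5}{P} + 3 P\right) = 7 + P^{2} - \frac{5}{P} + 3 P$)
$H{\left(U,Q \right)} = U$ ($H{\left(U,Q \right)} = 0 + U = U$)
$- 96 H^{2}{\left(0,M{\left(3 \right)} \right)} = - 96 \cdot 0^{2} = \left(-96\right) 0 = 0$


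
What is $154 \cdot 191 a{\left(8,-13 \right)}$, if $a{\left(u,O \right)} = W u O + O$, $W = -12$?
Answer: $36326290$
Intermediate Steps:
$a{\left(u,O \right)} = O - 12 O u$ ($a{\left(u,O \right)} = - 12 u O + O = - 12 O u + O = O - 12 O u$)
$154 \cdot 191 a{\left(8,-13 \right)} = 154 \cdot 191 \left(- 13 \left(1 - 96\right)\right) = 29414 \left(- 13 \left(1 - 96\right)\right) = 29414 \left(\left(-13\right) \left(-95\right)\right) = 29414 \cdot 1235 = 36326290$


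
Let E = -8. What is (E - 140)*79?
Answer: -11692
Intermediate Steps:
(E - 140)*79 = (-8 - 140)*79 = -148*79 = -11692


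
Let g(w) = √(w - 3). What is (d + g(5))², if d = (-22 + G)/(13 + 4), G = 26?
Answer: 594/289 + 8*√2/17 ≈ 2.7209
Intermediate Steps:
g(w) = √(-3 + w)
d = 4/17 (d = (-22 + 26)/(13 + 4) = 4/17 ≈ 0.23529)
(d + g(5))² = (4/17 + √(-3 + 5))² = (4/17 + √2)²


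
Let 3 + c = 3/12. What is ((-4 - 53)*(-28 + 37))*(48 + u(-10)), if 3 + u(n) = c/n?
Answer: -929043/40 ≈ -23226.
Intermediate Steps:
c = -11/4 (c = -3 + 3/12 = -3 + 3*(1/12) = -3 + ¼ = -11/4 ≈ -2.7500)
u(n) = -3 - 11/(4*n)
((-4 - 53)*(-28 + 37))*(48 + u(-10)) = ((-4 - 53)*(-28 + 37))*(48 + (-3 - 11/4/(-10))) = (-57*9)*(48 + (-3 - 11/4*(-⅒))) = -513*(48 + (-3 + 11/40)) = -513*(48 - 109/40) = -513*1811/40 = -929043/40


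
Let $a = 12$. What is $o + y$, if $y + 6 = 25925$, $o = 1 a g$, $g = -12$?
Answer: $25775$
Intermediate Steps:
$o = -144$ ($o = 1 \cdot 12 \left(-12\right) = 12 \left(-12\right) = -144$)
$y = 25919$ ($y = -6 + 25925 = 25919$)
$o + y = -144 + 25919 = 25775$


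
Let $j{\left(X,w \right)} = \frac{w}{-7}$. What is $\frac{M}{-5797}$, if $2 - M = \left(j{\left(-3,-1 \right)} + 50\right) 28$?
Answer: $\frac{1402}{5797} \approx 0.24185$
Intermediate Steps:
$j{\left(X,w \right)} = - \frac{w}{7}$ ($j{\left(X,w \right)} = w \left(- \frac{1}{7}\right) = - \frac{w}{7}$)
$M = -1402$ ($M = 2 - \left(\left(- \frac{1}{7}\right) \left(-1\right) + 50\right) 28 = 2 - \left(\frac{1}{7} + 50\right) 28 = 2 - \frac{351}{7} \cdot 28 = 2 - 1404 = -1402$)
$\frac{M}{-5797} = - \frac{1402}{-5797} = \left(-1402\right) \left(- \frac{1}{5797}\right) = \frac{1402}{5797}$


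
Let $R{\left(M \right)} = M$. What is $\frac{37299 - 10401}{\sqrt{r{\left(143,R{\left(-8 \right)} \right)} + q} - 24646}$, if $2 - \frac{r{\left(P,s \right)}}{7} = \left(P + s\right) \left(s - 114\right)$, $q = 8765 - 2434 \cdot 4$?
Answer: $- \frac{662928108}{607310983} - \frac{26898 \sqrt{114333}}{607310983} \approx -1.1066$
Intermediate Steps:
$q = -971$ ($q = 8765 - 9736 = -971$)
$r{\left(P,s \right)} = 14 - 7 \left(-114 + s\right) \left(P + s\right)$ ($r{\left(P,s \right)} = 14 - 7 \left(P + s\right) \left(s - 114\right) = 14 - 7 \left(P + s\right) \left(-114 + s\right) = 14 - 7 \left(-114 + s\right) \left(P + s\right)$)
$\frac{37299 - 10401}{\sqrt{r{\left(143,R{\left(-8 \right)} \right)} + q} - 24646} = \frac{37299 - 10401}{\sqrt{\left(14 - 7 \left(-8\right)^{2} + 798 \cdot 143 + 798 \left(-8\right) - 1001 \left(-8\right)\right) - 971} - 24646} = \frac{26898}{\sqrt{\left(14 - 448 + 114114 - 6384 + 8008\right) - 971} - 24646} = \frac{26898}{\sqrt{115304 - 971} - 24646} = \frac{26898}{\sqrt{114333} - 24646} = \frac{26898}{-24646 + \sqrt{114333}}$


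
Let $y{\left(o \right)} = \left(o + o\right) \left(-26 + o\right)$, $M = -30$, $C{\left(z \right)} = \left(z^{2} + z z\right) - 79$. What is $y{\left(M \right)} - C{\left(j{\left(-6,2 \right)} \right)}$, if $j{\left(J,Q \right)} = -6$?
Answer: $3367$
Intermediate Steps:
$C{\left(z \right)} = -79 + 2 z^{2}$ ($C{\left(z \right)} = \left(z^{2} + z^{2}\right) - 79 = 2 z^{2} - 79 = -79 + 2 z^{2}$)
$y{\left(o \right)} = 2 o \left(-26 + o\right)$
$y{\left(M \right)} - C{\left(j{\left(-6,2 \right)} \right)} = 2 \left(-30\right) \left(-26 - 30\right) - \left(-79 + 2 \left(-6\right)^{2}\right) = 2 \left(-30\right) \left(-56\right) - \left(-79 + 2 \cdot 36\right) = 3360 - \left(-79 + 72\right) = 3360 - -7 = 3360 + 7 = 3367$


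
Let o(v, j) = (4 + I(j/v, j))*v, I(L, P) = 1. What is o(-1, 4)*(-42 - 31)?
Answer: 365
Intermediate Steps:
o(v, j) = 5*v (o(v, j) = (4 + 1)*v = 5*v)
o(-1, 4)*(-42 - 31) = (5*(-1))*(-42 - 31) = -5*(-73) = 365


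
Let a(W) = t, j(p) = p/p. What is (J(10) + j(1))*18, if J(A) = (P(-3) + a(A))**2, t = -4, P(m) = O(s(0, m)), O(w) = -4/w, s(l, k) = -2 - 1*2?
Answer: 180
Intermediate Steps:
j(p) = 1
s(l, k) = -4 (s(l, k) = -2 - 2 = -4)
P(m) = 1 (P(m) = -4/(-4) = -4*(-1/4) = 1)
a(W) = -4
J(A) = 9 (J(A) = (1 - 4)**2 = (-3)**2 = 9)
(J(10) + j(1))*18 = (9 + 1)*18 = 10*18 = 180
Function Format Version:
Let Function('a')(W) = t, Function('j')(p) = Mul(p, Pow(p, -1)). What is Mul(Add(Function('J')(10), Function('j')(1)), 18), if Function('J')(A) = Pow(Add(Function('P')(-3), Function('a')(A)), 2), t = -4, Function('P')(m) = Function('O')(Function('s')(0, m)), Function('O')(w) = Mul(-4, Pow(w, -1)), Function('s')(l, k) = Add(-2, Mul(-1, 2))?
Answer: 180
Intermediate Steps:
Function('j')(p) = 1
Function('s')(l, k) = -4 (Function('s')(l, k) = Add(-2, -2) = -4)
Function('P')(m) = 1 (Function('P')(m) = Mul(-4, Pow(-4, -1)) = Mul(-4, Rational(-1, 4)) = 1)
Function('a')(W) = -4
Function('J')(A) = 9 (Function('J')(A) = Pow(Add(1, -4), 2) = Pow(-3, 2) = 9)
Mul(Add(Function('J')(10), Function('j')(1)), 18) = Mul(Add(9, 1), 18) = Mul(10, 18) = 180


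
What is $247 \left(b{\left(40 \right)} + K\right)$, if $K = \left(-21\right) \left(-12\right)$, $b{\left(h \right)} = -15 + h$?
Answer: $68419$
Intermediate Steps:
$K = 252$
$247 \left(b{\left(40 \right)} + K\right) = 247 \left(\left(-15 + 40\right) + 252\right) = 247 \left(25 + 252\right) = 247 \cdot 277 = 68419$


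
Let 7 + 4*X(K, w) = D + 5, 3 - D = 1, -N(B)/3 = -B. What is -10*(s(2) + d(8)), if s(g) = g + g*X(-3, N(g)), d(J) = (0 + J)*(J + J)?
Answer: -1300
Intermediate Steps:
N(B) = 3*B (N(B) = -(-3)*B = 3*B)
d(J) = 2*J**2 (d(J) = J*(2*J) = 2*J**2)
D = 2 (D = 3 - 1*1 = 3 - 1 = 2)
X(K, w) = 0 (X(K, w) = -7/4 + (2 + 5)/4 = -7/4 + (1/4)*7 = -7/4 + 7/4 = 0)
s(g) = g (s(g) = g + g*0 = g + 0 = g)
-10*(s(2) + d(8)) = -10*(2 + 2*8**2) = -10*(2 + 2*64) = -10*(2 + 128) = -10*130 = -1300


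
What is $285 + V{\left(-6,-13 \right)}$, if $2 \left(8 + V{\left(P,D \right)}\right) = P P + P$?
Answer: $292$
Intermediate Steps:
$V{\left(P,D \right)} = -8 + \frac{P}{2} + \frac{P^{2}}{2}$ ($V{\left(P,D \right)} = -8 + \frac{P P + P}{2} = -8 + \frac{P^{2} + P}{2} = -8 + \frac{P + P^{2}}{2} = -8 + \left(\frac{P}{2} + \frac{P^{2}}{2}\right) = -8 + \frac{P}{2} + \frac{P^{2}}{2}$)
$285 + V{\left(-6,-13 \right)} = 285 + \left(-8 + \frac{1}{2} \left(-6\right) + \frac{\left(-6\right)^{2}}{2}\right) = 285 - -7 = 285 + 7 = 292$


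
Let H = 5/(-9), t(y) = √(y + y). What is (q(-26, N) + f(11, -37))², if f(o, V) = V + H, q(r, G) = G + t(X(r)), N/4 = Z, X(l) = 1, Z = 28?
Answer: 449062/81 + 1340*√2/9 ≈ 5754.5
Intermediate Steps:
t(y) = √2*√y (t(y) = √(2*y) = √2*√y)
N = 112 (N = 4*28 = 112)
q(r, G) = G + √2 (q(r, G) = G + √2*√1 = G + √2*1 = G + √2)
H = -5/9 (H = 5*(-⅑) = -5/9 ≈ -0.55556)
f(o, V) = -5/9 + V (f(o, V) = V - 5/9 = -5/9 + V)
(q(-26, N) + f(11, -37))² = ((112 + √2) + (-5/9 - 37))² = ((112 + √2) - 338/9)² = (670/9 + √2)²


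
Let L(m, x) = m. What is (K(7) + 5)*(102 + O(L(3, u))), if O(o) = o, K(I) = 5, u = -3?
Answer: 1050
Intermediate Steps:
(K(7) + 5)*(102 + O(L(3, u))) = (5 + 5)*(102 + 3) = 10*105 = 1050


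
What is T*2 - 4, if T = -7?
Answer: -18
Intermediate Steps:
T*2 - 4 = -7*2 - 4 = -14 - 4 = -18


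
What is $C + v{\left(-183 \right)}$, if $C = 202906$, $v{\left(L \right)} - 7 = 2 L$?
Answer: $202547$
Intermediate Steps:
$v{\left(L \right)} = 7 + 2 L$
$C + v{\left(-183 \right)} = 202906 + \left(7 + 2 \left(-183\right)\right) = 202906 + \left(7 - 366\right) = 202906 - 359 = 202547$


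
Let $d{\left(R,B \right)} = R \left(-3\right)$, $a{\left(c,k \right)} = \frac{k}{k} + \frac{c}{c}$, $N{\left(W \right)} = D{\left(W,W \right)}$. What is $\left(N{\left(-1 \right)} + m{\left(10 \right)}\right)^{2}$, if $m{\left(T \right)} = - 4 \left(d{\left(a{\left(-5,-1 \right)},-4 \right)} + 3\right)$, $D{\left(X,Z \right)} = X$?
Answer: $121$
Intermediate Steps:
$N{\left(W \right)} = W$
$a{\left(c,k \right)} = 2$ ($a{\left(c,k \right)} = 1 + 1 = 2$)
$d{\left(R,B \right)} = - 3 R$
$m{\left(T \right)} = 12$ ($m{\left(T \right)} = - 4 \left(\left(-3\right) 2 + 3\right) = - 4 \left(-6 + 3\right) = \left(-4\right) \left(-3\right) = 12$)
$\left(N{\left(-1 \right)} + m{\left(10 \right)}\right)^{2} = \left(-1 + 12\right)^{2} = 11^{2} = 121$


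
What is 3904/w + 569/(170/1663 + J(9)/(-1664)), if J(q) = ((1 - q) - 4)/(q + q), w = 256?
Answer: 9473315011/1703932 ≈ 5559.7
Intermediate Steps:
J(q) = (-3 - q)/(2*q) (J(q) = (-3 - q)/((2*q)) = (-3 - q)*(1/(2*q)) = (-3 - q)/(2*q))
3904/w + 569/(170/1663 + J(9)/(-1664)) = 3904/256 + 569/(170/1663 + ((1/2)*(-3 - 1*9)/9)/(-1664)) = 3904*(1/256) + 569/(170*(1/1663) + ((1/2)*(1/9)*(-3 - 9))*(-1/1664)) = 61/4 + 569/(170/1663 + ((1/2)*(1/9)*(-12))*(-1/1664)) = 61/4 + 569/(170/1663 - 2/3*(-1/1664)) = 61/4 + 569/(170/1663 + 1/2496) = 61/4 + 569/(425983/4150848) = 61/4 + 569*(4150848/425983) = 61/4 + 2361832512/425983 = 9473315011/1703932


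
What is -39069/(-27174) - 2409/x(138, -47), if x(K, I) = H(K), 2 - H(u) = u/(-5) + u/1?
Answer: 29040519/1227359 ≈ 23.661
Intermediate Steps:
H(u) = 2 - 4*u/5 (H(u) = 2 - (u/(-5) + u/1) = 2 - (u*(-⅕) + u*1) = 2 - (-u/5 + u) = 2 - 4*u/5)
x(K, I) = 2 - 4*K/5
-39069/(-27174) - 2409/x(138, -47) = -39069/(-27174) - 2409/(2 - ⅘*138) = -39069*(-1/27174) - 2409/(2 - 552/5) = 13023/9058 - 2409/(-542/5) = 13023/9058 - 2409*(-5/542) = 13023/9058 + 12045/542 = 29040519/1227359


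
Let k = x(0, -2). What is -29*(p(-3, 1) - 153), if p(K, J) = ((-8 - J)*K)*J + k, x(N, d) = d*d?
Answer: 3538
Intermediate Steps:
x(N, d) = d**2
k = 4 (k = (-2)**2 = 4)
p(K, J) = 4 + J*K*(-8 - J) (p(K, J) = ((-8 - J)*K)*J + 4 = (K*(-8 - J))*J + 4 = J*K*(-8 - J) + 4 = 4 + J*K*(-8 - J))
-29*(p(-3, 1) - 153) = -29*((4 - 1*(-3)*1**2 - 8*1*(-3)) - 153) = -29*((4 - 1*(-3)*1 + 24) - 153) = -29*((4 + 3 + 24) - 153) = -29*(31 - 153) = -29*(-122) = 3538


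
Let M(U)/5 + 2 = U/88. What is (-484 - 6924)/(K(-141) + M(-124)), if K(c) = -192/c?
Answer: 7659872/16217 ≈ 472.34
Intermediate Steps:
M(U) = -10 + 5*U/88 (M(U) = -10 + 5*(U/88) = -10 + 5*U/88)
(-484 - 6924)/(K(-141) + M(-124)) = (-484 - 6924)/(-192/(-141) + (-10 + (5/88)*(-124))) = -7408/(-192*(-1/141) + (-10 - 155/22)) = -7408/(64/47 - 375/22) = -7408/(-16217/1034) = -7408*(-1034/16217) = 7659872/16217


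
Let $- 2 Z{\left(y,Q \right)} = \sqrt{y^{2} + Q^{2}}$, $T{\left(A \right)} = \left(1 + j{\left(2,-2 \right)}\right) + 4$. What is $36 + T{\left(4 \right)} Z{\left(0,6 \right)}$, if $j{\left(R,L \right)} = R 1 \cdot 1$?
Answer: $15$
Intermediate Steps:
$j{\left(R,L \right)} = R$ ($j{\left(R,L \right)} = R 1 = R$)
$T{\left(A \right)} = 7$ ($T{\left(A \right)} = \left(1 + 2\right) + 4 = 3 + 4 = 7$)
$Z{\left(y,Q \right)} = - \frac{\sqrt{Q^{2} + y^{2}}}{2}$ ($Z{\left(y,Q \right)} = - \frac{\sqrt{y^{2} + Q^{2}}}{2} = - \frac{\sqrt{Q^{2} + y^{2}}}{2}$)
$36 + T{\left(4 \right)} Z{\left(0,6 \right)} = 36 + 7 \left(- \frac{\sqrt{6^{2} + 0^{2}}}{2}\right) = 36 + 7 \left(- \frac{\sqrt{36 + 0}}{2}\right) = 36 + 7 \left(- \frac{\sqrt{36}}{2}\right) = 36 + 7 \left(\left(- \frac{1}{2}\right) 6\right) = 36 + 7 \left(-3\right) = 36 - 21 = 15$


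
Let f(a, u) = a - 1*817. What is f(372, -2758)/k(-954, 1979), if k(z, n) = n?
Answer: -445/1979 ≈ -0.22486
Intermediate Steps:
f(a, u) = -817 + a (f(a, u) = a - 817 = -817 + a)
f(372, -2758)/k(-954, 1979) = (-817 + 372)/1979 = -445*1/1979 = -445/1979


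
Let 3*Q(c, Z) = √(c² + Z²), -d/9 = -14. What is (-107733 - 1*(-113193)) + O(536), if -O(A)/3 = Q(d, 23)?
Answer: 5460 - √16405 ≈ 5331.9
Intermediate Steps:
d = 126 (d = -9*(-14) = 126)
Q(c, Z) = √(Z² + c²)/3 (Q(c, Z) = √(c² + Z²)/3 = √(Z² + c²)/3)
O(A) = -√16405 (O(A) = -√(23² + 126²) = -√(529 + 15876) = -√16405)
(-107733 - 1*(-113193)) + O(536) = (-107733 - 1*(-113193)) - √16405 = (-107733 + 113193) - √16405 = 5460 - √16405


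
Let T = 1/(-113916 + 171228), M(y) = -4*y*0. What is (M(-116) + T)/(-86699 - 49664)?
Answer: -1/7815236256 ≈ -1.2796e-10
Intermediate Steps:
M(y) = 0
T = 1/57312 ≈ 1.7448e-5
(M(-116) + T)/(-86699 - 49664) = (0 + 1/57312)/(-86699 - 49664) = (1/57312)/(-136363) = (1/57312)*(-1/136363) = -1/7815236256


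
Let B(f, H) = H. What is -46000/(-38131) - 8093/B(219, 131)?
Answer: -302568183/4995161 ≈ -60.572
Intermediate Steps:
-46000/(-38131) - 8093/B(219, 131) = -46000/(-38131) - 8093/131 = -46000*(-1/38131) - 8093*1/131 = 46000/38131 - 8093/131 = -302568183/4995161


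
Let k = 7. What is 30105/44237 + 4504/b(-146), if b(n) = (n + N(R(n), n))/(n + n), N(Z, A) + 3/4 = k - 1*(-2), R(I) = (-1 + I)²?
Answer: 232732935119/24374587 ≈ 9548.2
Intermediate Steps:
N(Z, A) = 33/4 (N(Z, A) = -¾ + (7 - 1*(-2)) = -¾ + (7 + 2) = -¾ + 9 = 33/4)
b(n) = (33/4 + n)/(2*n) (b(n) = (n + 33/4)/(n + n) = (33/4 + n)/((2*n)) = (33/4 + n)*(1/(2*n)) = (33/4 + n)/(2*n))
30105/44237 + 4504/b(-146) = 30105/44237 + 4504/(((⅛)*(33 + 4*(-146))/(-146))) = 30105*(1/44237) + 4504/(((⅛)*(-1/146)*(33 - 584))) = 30105/44237 + 4504/(((⅛)*(-1/146)*(-551))) = 30105/44237 + 4504/(551/1168) = 30105/44237 + 4504*(1168/551) = 30105/44237 + 5260672/551 = 232732935119/24374587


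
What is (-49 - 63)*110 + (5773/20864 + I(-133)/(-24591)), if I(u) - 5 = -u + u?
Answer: -6320838948157/513066624 ≈ -12320.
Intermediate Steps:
I(u) = 5 (I(u) = 5 + (-u + u) = 5 + 0 = 5)
(-49 - 63)*110 + (5773/20864 + I(-133)/(-24591)) = (-49 - 63)*110 + (5773/20864 + 5/(-24591)) = -112*110 + (5773*(1/20864) + 5*(-1/24591)) = -12320 + (5773/20864 - 5/24591) = -12320 + 141859523/513066624 = -6320838948157/513066624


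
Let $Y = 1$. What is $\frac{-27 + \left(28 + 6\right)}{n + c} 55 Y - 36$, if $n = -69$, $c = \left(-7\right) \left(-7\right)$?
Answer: $- \frac{221}{4} \approx -55.25$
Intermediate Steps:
$c = 49$
$\frac{-27 + \left(28 + 6\right)}{n + c} 55 Y - 36 = \frac{-27 + \left(28 + 6\right)}{-69 + 49} \cdot 55 \cdot 1 - 36 = \frac{-27 + 34}{-20} \cdot 55 - 36 = 7 \left(- \frac{1}{20}\right) 55 - 36 = \left(- \frac{7}{20}\right) 55 - 36 = - \frac{77}{4} - 36 = - \frac{221}{4}$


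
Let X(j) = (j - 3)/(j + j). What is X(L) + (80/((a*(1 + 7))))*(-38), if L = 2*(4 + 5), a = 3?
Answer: -505/4 ≈ -126.25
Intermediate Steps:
L = 18 (L = 2*9 = 18)
X(j) = (-3 + j)/(2*j) (X(j) = (-3 + j)/((2*j)) = (-3 + j)*(1/(2*j)) = (-3 + j)/(2*j))
X(L) + (80/((a*(1 + 7))))*(-38) = (1/2)*(-3 + 18)/18 + (80/((3*(1 + 7))))*(-38) = (1/2)*(1/18)*15 + (80/((3*8)))*(-38) = 5/12 + (80/24)*(-38) = 5/12 + (80*(1/24))*(-38) = 5/12 + (10/3)*(-38) = 5/12 - 380/3 = -505/4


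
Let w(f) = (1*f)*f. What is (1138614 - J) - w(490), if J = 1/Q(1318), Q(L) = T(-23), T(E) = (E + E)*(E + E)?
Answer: 1901255623/2116 ≈ 8.9851e+5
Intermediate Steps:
T(E) = 4*E² (T(E) = (2*E)*(2*E) = 4*E²)
Q(L) = 2116 (Q(L) = 4*(-23)² = 4*529 = 2116)
J = 1/2116 ≈ 0.00047259
w(f) = f² (w(f) = f*f = f²)
(1138614 - J) - w(490) = (1138614 - 1*1/2116) - 1*490² = (1138614 - 1/2116) - 1*240100 = 2409307223/2116 - 240100 = 1901255623/2116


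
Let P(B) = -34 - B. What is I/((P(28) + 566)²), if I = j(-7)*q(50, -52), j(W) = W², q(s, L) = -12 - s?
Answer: -31/2592 ≈ -0.011960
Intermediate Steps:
I = -3038 (I = (-7)²*(-12 - 1*50) = 49*(-12 - 50) = 49*(-62) = -3038)
I/((P(28) + 566)²) = -3038/((-34 - 1*28) + 566)² = -3038/((-34 - 28) + 566)² = -3038/(-62 + 566)² = -3038/(504²) = -3038/254016 = -3038*1/254016 = -31/2592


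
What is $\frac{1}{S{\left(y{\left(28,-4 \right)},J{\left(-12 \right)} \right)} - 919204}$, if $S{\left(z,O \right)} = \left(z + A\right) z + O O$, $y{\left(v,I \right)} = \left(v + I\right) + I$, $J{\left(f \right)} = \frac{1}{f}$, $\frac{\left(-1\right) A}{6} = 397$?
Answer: $- \frac{144}{139167935} \approx -1.0347 \cdot 10^{-6}$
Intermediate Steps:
$A = -2382$ ($A = \left(-6\right) 397 = -2382$)
$y{\left(v,I \right)} = v + 2 I$ ($y{\left(v,I \right)} = \left(I + v\right) + I = v + 2 I$)
$S{\left(z,O \right)} = O^{2} + z \left(-2382 + z\right)$ ($S{\left(z,O \right)} = \left(z - 2382\right) z + O O = \left(-2382 + z\right) z + O^{2} = z \left(-2382 + z\right) + O^{2} = O^{2} + z \left(-2382 + z\right)$)
$\frac{1}{S{\left(y{\left(28,-4 \right)},J{\left(-12 \right)} \right)} - 919204} = \frac{1}{\left(\left(\frac{1}{-12}\right)^{2} + \left(28 + 2 \left(-4\right)\right)^{2} - 2382 \left(28 + 2 \left(-4\right)\right)\right) - 919204} = \frac{1}{\left(\left(- \frac{1}{12}\right)^{2} + \left(28 - 8\right)^{2} - 2382 \left(28 - 8\right)\right) - 919204} = \frac{1}{\left(\frac{1}{144} + 20^{2} - 47640\right) - 919204} = \frac{1}{\left(\frac{1}{144} + 400 - 47640\right) - 919204} = \frac{1}{- \frac{6802559}{144} - 919204} = \frac{1}{- \frac{139167935}{144}} = - \frac{144}{139167935}$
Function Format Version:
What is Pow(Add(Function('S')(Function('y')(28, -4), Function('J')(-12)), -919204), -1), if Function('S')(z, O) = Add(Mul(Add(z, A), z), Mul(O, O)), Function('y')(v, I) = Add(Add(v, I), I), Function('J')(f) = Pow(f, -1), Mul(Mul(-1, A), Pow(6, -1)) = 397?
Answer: Rational(-144, 139167935) ≈ -1.0347e-6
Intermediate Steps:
A = -2382 (A = Mul(-6, 397) = -2382)
Function('y')(v, I) = Add(v, Mul(2, I)) (Function('y')(v, I) = Add(Add(I, v), I) = Add(v, Mul(2, I)))
Function('S')(z, O) = Add(Pow(O, 2), Mul(z, Add(-2382, z))) (Function('S')(z, O) = Add(Mul(Add(z, -2382), z), Mul(O, O)) = Add(Mul(Add(-2382, z), z), Pow(O, 2)) = Add(Mul(z, Add(-2382, z)), Pow(O, 2)) = Add(Pow(O, 2), Mul(z, Add(-2382, z))))
Pow(Add(Function('S')(Function('y')(28, -4), Function('J')(-12)), -919204), -1) = Pow(Add(Add(Pow(Pow(-12, -1), 2), Pow(Add(28, Mul(2, -4)), 2), Mul(-2382, Add(28, Mul(2, -4)))), -919204), -1) = Pow(Add(Add(Pow(Rational(-1, 12), 2), Pow(Add(28, -8), 2), Mul(-2382, Add(28, -8))), -919204), -1) = Pow(Add(Add(Rational(1, 144), Pow(20, 2), Mul(-2382, 20)), -919204), -1) = Pow(Add(Add(Rational(1, 144), 400, -47640), -919204), -1) = Pow(Add(Rational(-6802559, 144), -919204), -1) = Pow(Rational(-139167935, 144), -1) = Rational(-144, 139167935)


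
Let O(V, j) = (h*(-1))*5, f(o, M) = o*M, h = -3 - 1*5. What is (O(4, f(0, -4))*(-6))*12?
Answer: -2880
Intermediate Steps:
h = -8 (h = -3 - 5 = -8)
f(o, M) = M*o
O(V, j) = 40 (O(V, j) = -8*(-1)*5 = 8*5 = 40)
(O(4, f(0, -4))*(-6))*12 = (40*(-6))*12 = -240*12 = -2880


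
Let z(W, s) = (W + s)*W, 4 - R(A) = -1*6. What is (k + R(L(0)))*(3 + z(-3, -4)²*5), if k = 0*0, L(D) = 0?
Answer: 22080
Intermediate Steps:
R(A) = 10 (R(A) = 4 - (-1)*6 = 4 - 1*(-6) = 4 + 6 = 10)
z(W, s) = W*(W + s)
k = 0
(k + R(L(0)))*(3 + z(-3, -4)²*5) = (0 + 10)*(3 + (-3*(-3 - 4))²*5) = 10*(3 + (-3*(-7))²*5) = 10*(3 + 21²*5) = 10*(3 + 441*5) = 10*(3 + 2205) = 10*2208 = 22080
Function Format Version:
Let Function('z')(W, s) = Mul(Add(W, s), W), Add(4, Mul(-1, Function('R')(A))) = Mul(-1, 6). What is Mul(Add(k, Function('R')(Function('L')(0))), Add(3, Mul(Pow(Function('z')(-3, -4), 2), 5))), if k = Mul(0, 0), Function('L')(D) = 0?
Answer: 22080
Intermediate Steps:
Function('R')(A) = 10 (Function('R')(A) = Add(4, Mul(-1, Mul(-1, 6))) = Add(4, Mul(-1, -6)) = Add(4, 6) = 10)
Function('z')(W, s) = Mul(W, Add(W, s))
k = 0
Mul(Add(k, Function('R')(Function('L')(0))), Add(3, Mul(Pow(Function('z')(-3, -4), 2), 5))) = Mul(Add(0, 10), Add(3, Mul(Pow(Mul(-3, Add(-3, -4)), 2), 5))) = Mul(10, Add(3, Mul(Pow(Mul(-3, -7), 2), 5))) = Mul(10, Add(3, Mul(Pow(21, 2), 5))) = Mul(10, Add(3, Mul(441, 5))) = Mul(10, Add(3, 2205)) = Mul(10, 2208) = 22080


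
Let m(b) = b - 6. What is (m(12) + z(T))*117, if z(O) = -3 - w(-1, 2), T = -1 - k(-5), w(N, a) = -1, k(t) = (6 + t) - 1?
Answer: 468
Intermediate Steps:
k(t) = 5 + t
T = -1 (T = -1 - (5 - 5) = -1 - 1*0 = -1 + 0 = -1)
z(O) = -2 (z(O) = -3 - 1*(-1) = -3 + 1 = -2)
m(b) = -6 + b
(m(12) + z(T))*117 = ((-6 + 12) - 2)*117 = (6 - 2)*117 = 4*117 = 468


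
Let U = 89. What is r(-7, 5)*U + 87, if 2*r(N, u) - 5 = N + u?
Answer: 441/2 ≈ 220.50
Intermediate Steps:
r(N, u) = 5/2 + N/2 + u/2 (r(N, u) = 5/2 + (N + u)/2 = 5/2 + (N/2 + u/2) = 5/2 + N/2 + u/2)
r(-7, 5)*U + 87 = (5/2 + (½)*(-7) + (½)*5)*89 + 87 = (5/2 - 7/2 + 5/2)*89 + 87 = (3/2)*89 + 87 = 267/2 + 87 = 441/2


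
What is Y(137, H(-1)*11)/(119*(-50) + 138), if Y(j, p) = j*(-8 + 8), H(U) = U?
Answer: 0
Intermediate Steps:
Y(j, p) = 0 (Y(j, p) = j*0 = 0)
Y(137, H(-1)*11)/(119*(-50) + 138) = 0/(119*(-50) + 138) = 0/(-5950 + 138) = 0/(-5812) = 0*(-1/5812) = 0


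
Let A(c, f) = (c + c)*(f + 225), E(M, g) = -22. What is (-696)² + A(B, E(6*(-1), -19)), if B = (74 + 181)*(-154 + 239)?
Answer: 9284466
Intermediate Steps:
B = 21675 (B = 255*85 = 21675)
A(c, f) = 2*c*(225 + f) (A(c, f) = (2*c)*(225 + f) = 2*c*(225 + f))
(-696)² + A(B, E(6*(-1), -19)) = (-696)² + 2*21675*(225 - 22) = 484416 + 2*21675*203 = 484416 + 8800050 = 9284466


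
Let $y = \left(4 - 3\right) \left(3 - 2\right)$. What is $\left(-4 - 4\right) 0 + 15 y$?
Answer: $15$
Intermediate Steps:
$y = 1$ ($y = 1 \cdot 1 = 1$)
$\left(-4 - 4\right) 0 + 15 y = \left(-4 - 4\right) 0 + 15 \cdot 1 = \left(-8\right) 0 + 15 = 0 + 15 = 15$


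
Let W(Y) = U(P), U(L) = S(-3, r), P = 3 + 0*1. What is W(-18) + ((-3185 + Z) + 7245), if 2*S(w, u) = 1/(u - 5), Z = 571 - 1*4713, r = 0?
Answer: -821/10 ≈ -82.100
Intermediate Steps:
Z = -4142 (Z = 571 - 4713 = -4142)
S(w, u) = 1/(2*(-5 + u)) (S(w, u) = 1/(2*(u - 5)) = 1/(2*(-5 + u)))
P = 3 (P = 3 + 0 = 3)
U(L) = -⅒ (U(L) = 1/(2*(-5 + 0)) = (½)/(-5) = (½)*(-⅕) = -⅒)
W(Y) = -⅒
W(-18) + ((-3185 + Z) + 7245) = -⅒ + ((-3185 - 4142) + 7245) = -⅒ + (-7327 + 7245) = -⅒ - 82 = -821/10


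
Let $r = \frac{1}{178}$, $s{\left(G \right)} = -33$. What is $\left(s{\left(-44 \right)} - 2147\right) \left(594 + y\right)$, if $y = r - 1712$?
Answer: $\frac{216913270}{89} \approx 2.4372 \cdot 10^{6}$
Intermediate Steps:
$r = \frac{1}{178} \approx 0.005618$
$y = - \frac{304735}{178}$ ($y = \frac{1}{178} - 1712 = - \frac{304735}{178} \approx -1712.0$)
$\left(s{\left(-44 \right)} - 2147\right) \left(594 + y\right) = \left(-33 - 2147\right) \left(594 - \frac{304735}{178}\right) = \left(-33 - 2147\right) \left(- \frac{199003}{178}\right) = \left(-2180\right) \left(- \frac{199003}{178}\right) = \frac{216913270}{89}$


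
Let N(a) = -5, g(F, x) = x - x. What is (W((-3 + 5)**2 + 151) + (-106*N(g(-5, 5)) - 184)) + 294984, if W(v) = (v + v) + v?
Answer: 295795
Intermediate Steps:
g(F, x) = 0
W(v) = 3*v (W(v) = 2*v + v = 3*v)
(W((-3 + 5)**2 + 151) + (-106*N(g(-5, 5)) - 184)) + 294984 = (3*((-3 + 5)**2 + 151) + (-106*(-5) - 184)) + 294984 = (3*(2**2 + 151) + (530 - 184)) + 294984 = (3*(4 + 151) + 346) + 294984 = (3*155 + 346) + 294984 = (465 + 346) + 294984 = 811 + 294984 = 295795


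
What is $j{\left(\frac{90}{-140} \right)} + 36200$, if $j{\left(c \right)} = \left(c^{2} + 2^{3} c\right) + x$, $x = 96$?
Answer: $\frac{7113089}{196} \approx 36291.0$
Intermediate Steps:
$j{\left(c \right)} = 96 + c^{2} + 8 c$ ($j{\left(c \right)} = \left(c^{2} + 2^{3} c\right) + 96 = \left(c^{2} + 8 c\right) + 96 = 96 + c^{2} + 8 c$)
$j{\left(\frac{90}{-140} \right)} + 36200 = \left(96 + \left(\frac{90}{-140}\right)^{2} + 8 \frac{90}{-140}\right) + 36200 = \left(96 + \left(90 \left(- \frac{1}{140}\right)\right)^{2} + 8 \cdot 90 \left(- \frac{1}{140}\right)\right) + 36200 = \left(96 + \left(- \frac{9}{14}\right)^{2} + 8 \left(- \frac{9}{14}\right)\right) + 36200 = \left(96 + \frac{81}{196} - \frac{36}{7}\right) + 36200 = \frac{17889}{196} + 36200 = \frac{7113089}{196}$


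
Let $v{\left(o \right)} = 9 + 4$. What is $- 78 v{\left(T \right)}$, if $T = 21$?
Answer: $-1014$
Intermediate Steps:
$v{\left(o \right)} = 13$
$- 78 v{\left(T \right)} = \left(-78\right) 13 = -1014$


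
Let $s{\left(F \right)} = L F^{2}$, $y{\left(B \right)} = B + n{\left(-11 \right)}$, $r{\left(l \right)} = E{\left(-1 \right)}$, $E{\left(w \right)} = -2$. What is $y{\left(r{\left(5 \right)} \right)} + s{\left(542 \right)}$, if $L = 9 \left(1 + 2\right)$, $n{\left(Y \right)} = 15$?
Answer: $7931641$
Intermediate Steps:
$r{\left(l \right)} = -2$
$y{\left(B \right)} = 15 + B$ ($y{\left(B \right)} = B + 15 = 15 + B$)
$L = 27$ ($L = 9 \cdot 3 = 27$)
$s{\left(F \right)} = 27 F^{2}$
$y{\left(r{\left(5 \right)} \right)} + s{\left(542 \right)} = \left(15 - 2\right) + 27 \cdot 542^{2} = 13 + 27 \cdot 293764 = 13 + 7931628 = 7931641$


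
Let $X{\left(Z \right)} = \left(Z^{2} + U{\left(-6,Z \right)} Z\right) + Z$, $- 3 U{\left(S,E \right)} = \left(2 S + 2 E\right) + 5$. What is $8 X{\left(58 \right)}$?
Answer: $\frac{31552}{3} \approx 10517.0$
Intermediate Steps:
$U{\left(S,E \right)} = - \frac{5}{3} - \frac{2 E}{3} - \frac{2 S}{3}$ ($U{\left(S,E \right)} = - \frac{\left(2 S + 2 E\right) + 5}{3} = - \frac{\left(2 E + 2 S\right) + 5}{3} = - \frac{5 + 2 E + 2 S}{3} = - \frac{5}{3} - \frac{2 E}{3} - \frac{2 S}{3}$)
$X{\left(Z \right)} = Z + Z^{2} + Z \left(\frac{7}{3} - \frac{2 Z}{3}\right)$ ($X{\left(Z \right)} = \left(Z^{2} + \left(- \frac{5}{3} - \frac{2 Z}{3} - -4\right) Z\right) + Z = \left(Z^{2} + \left(- \frac{5}{3} - \frac{2 Z}{3} + 4\right) Z\right) + Z = \left(Z^{2} + \left(\frac{7}{3} - \frac{2 Z}{3}\right) Z\right) + Z = \left(Z^{2} + Z \left(\frac{7}{3} - \frac{2 Z}{3}\right)\right) + Z = Z + Z^{2} + Z \left(\frac{7}{3} - \frac{2 Z}{3}\right)$)
$8 X{\left(58 \right)} = 8 \cdot \frac{1}{3} \cdot 58 \left(10 + 58\right) = 8 \cdot \frac{1}{3} \cdot 58 \cdot 68 = 8 \cdot \frac{3944}{3} = \frac{31552}{3}$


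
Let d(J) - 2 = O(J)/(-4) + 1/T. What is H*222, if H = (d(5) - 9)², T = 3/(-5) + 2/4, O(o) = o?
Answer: 591519/8 ≈ 73940.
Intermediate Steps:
T = -⅒ (T = 3*(-⅕) + 2*(¼) = -⅗ + ½ = -⅒ ≈ -0.10000)
d(J) = -8 - J/4 (d(J) = 2 + (J/(-4) + 1/(-⅒)) = 2 + (J*(-¼) + 1*(-10)) = 2 + (-J/4 - 10) = 2 + (-10 - J/4) = -8 - J/4)
H = 5329/16 (H = ((-8 - ¼*5) - 9)² = ((-8 - 5/4) - 9)² = (-37/4 - 9)² = (-73/4)² = 5329/16 ≈ 333.06)
H*222 = (5329/16)*222 = 591519/8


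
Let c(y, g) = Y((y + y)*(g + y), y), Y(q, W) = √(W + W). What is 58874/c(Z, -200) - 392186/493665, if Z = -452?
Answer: -392186/493665 - 29437*I*√226/226 ≈ -0.79444 - 1958.1*I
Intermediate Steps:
Y(q, W) = √2*√W (Y(q, W) = √(2*W) = √2*√W)
c(y, g) = √2*√y
58874/c(Z, -200) - 392186/493665 = 58874/((√2*√(-452))) - 392186/493665 = 58874/((√2*(2*I*√113))) - 392186*1/493665 = 58874/((2*I*√226)) - 392186/493665 = 58874*(-I*√226/452) - 392186/493665 = -29437*I*√226/226 - 392186/493665 = -392186/493665 - 29437*I*√226/226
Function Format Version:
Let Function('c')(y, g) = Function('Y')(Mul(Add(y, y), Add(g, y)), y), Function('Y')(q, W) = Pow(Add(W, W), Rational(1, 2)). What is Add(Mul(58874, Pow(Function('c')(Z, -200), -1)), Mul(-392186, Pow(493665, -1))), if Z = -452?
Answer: Add(Rational(-392186, 493665), Mul(Rational(-29437, 226), I, Pow(226, Rational(1, 2)))) ≈ Add(-0.79444, Mul(-1958.1, I))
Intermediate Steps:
Function('Y')(q, W) = Mul(Pow(2, Rational(1, 2)), Pow(W, Rational(1, 2))) (Function('Y')(q, W) = Pow(Mul(2, W), Rational(1, 2)) = Mul(Pow(2, Rational(1, 2)), Pow(W, Rational(1, 2))))
Function('c')(y, g) = Mul(Pow(2, Rational(1, 2)), Pow(y, Rational(1, 2)))
Add(Mul(58874, Pow(Function('c')(Z, -200), -1)), Mul(-392186, Pow(493665, -1))) = Add(Mul(58874, Pow(Mul(Pow(2, Rational(1, 2)), Pow(-452, Rational(1, 2))), -1)), Mul(-392186, Pow(493665, -1))) = Add(Mul(58874, Pow(Mul(Pow(2, Rational(1, 2)), Mul(2, I, Pow(113, Rational(1, 2)))), -1)), Mul(-392186, Rational(1, 493665))) = Add(Mul(58874, Pow(Mul(2, I, Pow(226, Rational(1, 2))), -1)), Rational(-392186, 493665)) = Add(Mul(58874, Mul(Rational(-1, 452), I, Pow(226, Rational(1, 2)))), Rational(-392186, 493665)) = Add(Mul(Rational(-29437, 226), I, Pow(226, Rational(1, 2))), Rational(-392186, 493665)) = Add(Rational(-392186, 493665), Mul(Rational(-29437, 226), I, Pow(226, Rational(1, 2))))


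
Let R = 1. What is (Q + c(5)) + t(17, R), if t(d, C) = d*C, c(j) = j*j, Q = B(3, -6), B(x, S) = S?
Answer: 36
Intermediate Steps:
Q = -6
c(j) = j**2
t(d, C) = C*d
(Q + c(5)) + t(17, R) = (-6 + 5**2) + 1*17 = (-6 + 25) + 17 = 19 + 17 = 36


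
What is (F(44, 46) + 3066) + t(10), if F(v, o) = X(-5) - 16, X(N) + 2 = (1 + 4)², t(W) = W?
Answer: 3083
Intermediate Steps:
X(N) = 23 (X(N) = -2 + (1 + 4)² = -2 + 5² = -2 + 25 = 23)
F(v, o) = 7 (F(v, o) = 23 - 16 = 7)
(F(44, 46) + 3066) + t(10) = (7 + 3066) + 10 = 3073 + 10 = 3083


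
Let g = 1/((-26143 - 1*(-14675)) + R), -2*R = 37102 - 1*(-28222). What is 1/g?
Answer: -44130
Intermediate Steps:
R = -32662 (R = -(37102 - 1*(-28222))/2 = -(37102 + 28222)/2 = -1/2*65324 = -32662)
g = -1/44130 (g = 1/((-26143 - 1*(-14675)) - 32662) = 1/((-26143 + 14675) - 32662) = 1/(-11468 - 32662) = 1/(-44130) = -1/44130 ≈ -2.2660e-5)
1/g = 1/(-1/44130) = -44130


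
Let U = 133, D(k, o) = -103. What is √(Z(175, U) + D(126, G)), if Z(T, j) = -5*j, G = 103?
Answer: 16*I*√3 ≈ 27.713*I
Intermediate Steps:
√(Z(175, U) + D(126, G)) = √(-5*133 - 103) = √(-665 - 103) = √(-768) = 16*I*√3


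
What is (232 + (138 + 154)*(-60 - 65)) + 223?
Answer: -36045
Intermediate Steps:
(232 + (138 + 154)*(-60 - 65)) + 223 = (232 + 292*(-125)) + 223 = (232 - 36500) + 223 = -36268 + 223 = -36045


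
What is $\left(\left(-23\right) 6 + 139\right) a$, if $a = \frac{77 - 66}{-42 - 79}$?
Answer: $- \frac{1}{11} \approx -0.090909$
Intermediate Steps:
$a = - \frac{1}{11}$ ($a = \frac{11}{-121} = 11 \left(- \frac{1}{121}\right) = - \frac{1}{11} \approx -0.090909$)
$\left(\left(-23\right) 6 + 139\right) a = \left(\left(-23\right) 6 + 139\right) \left(- \frac{1}{11}\right) = \left(-138 + 139\right) \left(- \frac{1}{11}\right) = 1 \left(- \frac{1}{11}\right) = - \frac{1}{11}$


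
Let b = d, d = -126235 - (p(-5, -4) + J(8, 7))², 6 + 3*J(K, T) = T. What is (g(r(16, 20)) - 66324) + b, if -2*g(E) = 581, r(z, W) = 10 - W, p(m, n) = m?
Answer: -3471683/18 ≈ -1.9287e+5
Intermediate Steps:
J(K, T) = -2 + T/3
g(E) = -581/2 (g(E) = -½*581 = -581/2)
d = -1136311/9 (d = -126235 - (-5 + (-2 + (⅓)*7))² = -126235 - (-5 + (-2 + 7/3))² = -126235 - (-5 + ⅓)² = -126235 - (-14/3)² = -126235 - 1*196/9 = -126235 - 196/9 = -1136311/9 ≈ -1.2626e+5)
b = -1136311/9 ≈ -1.2626e+5
(g(r(16, 20)) - 66324) + b = (-581/2 - 66324) - 1136311/9 = -133229/2 - 1136311/9 = -3471683/18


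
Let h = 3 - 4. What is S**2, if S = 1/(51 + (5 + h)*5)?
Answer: 1/5041 ≈ 0.00019837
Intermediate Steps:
h = -1
S = 1/71 (S = 1/(51 + (5 - 1)*5) = 1/(51 + 4*5) = 1/(51 + 20) = 1/71 ≈ 0.014085)
S**2 = (1/71)**2 = 1/5041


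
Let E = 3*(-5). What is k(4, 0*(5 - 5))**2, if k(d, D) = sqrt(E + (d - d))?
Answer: -15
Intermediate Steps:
E = -15
k(d, D) = I*sqrt(15) (k(d, D) = sqrt(-15 + (d - d)) = sqrt(-15 + 0) = sqrt(-15) = I*sqrt(15))
k(4, 0*(5 - 5))**2 = (I*sqrt(15))**2 = -15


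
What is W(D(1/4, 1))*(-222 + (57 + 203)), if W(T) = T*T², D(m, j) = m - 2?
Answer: -6517/32 ≈ -203.66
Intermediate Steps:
D(m, j) = -2 + m
W(T) = T³
W(D(1/4, 1))*(-222 + (57 + 203)) = (-2 + 1/4)³*(-222 + (57 + 203)) = (-2 + ¼)³*(-222 + 260) = (-7/4)³*38 = -343/64*38 = -6517/32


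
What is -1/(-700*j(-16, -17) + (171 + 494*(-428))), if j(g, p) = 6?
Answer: 1/215461 ≈ 4.6412e-6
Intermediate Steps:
-1/(-700*j(-16, -17) + (171 + 494*(-428))) = -1/(-700*6 + (171 + 494*(-428))) = -1/(-4200 + (171 - 211432)) = -1/(-4200 - 211261) = -1/(-215461) = -1*(-1/215461) = 1/215461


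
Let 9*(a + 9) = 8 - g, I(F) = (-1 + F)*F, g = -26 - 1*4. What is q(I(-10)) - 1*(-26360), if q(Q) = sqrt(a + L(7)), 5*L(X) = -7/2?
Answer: 26360 + I*sqrt(4930)/30 ≈ 26360.0 + 2.3405*I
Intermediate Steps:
g = -30 (g = -26 - 4 = -30)
L(X) = -7/10 (L(X) = (-7/2)/5 = (-7*1/2)/5 = (1/5)*(-7/2) = -7/10)
I(F) = F*(-1 + F)
a = -43/9 (a = -9 + (8 - 1*(-30))/9 = -9 + (8 + 30)/9 = -9 + (1/9)*38 = -9 + 38/9 = -43/9 ≈ -4.7778)
q(Q) = I*sqrt(4930)/30 (q(Q) = sqrt(-43/9 - 7/10) = sqrt(-493/90) = I*sqrt(4930)/30)
q(I(-10)) - 1*(-26360) = I*sqrt(4930)/30 - 1*(-26360) = I*sqrt(4930)/30 + 26360 = 26360 + I*sqrt(4930)/30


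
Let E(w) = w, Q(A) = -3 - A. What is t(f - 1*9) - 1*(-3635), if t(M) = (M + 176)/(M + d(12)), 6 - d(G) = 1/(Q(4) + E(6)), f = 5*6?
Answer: 101977/28 ≈ 3642.0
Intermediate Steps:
f = 30
d(G) = 7 (d(G) = 6 - 1/((-3 - 1*4) + 6) = 6 - 1/((-3 - 4) + 6) = 6 - 1/(-7 + 6) = 6 - 1/(-1) = 6 - 1*(-1) = 6 + 1 = 7)
t(M) = (176 + M)/(7 + M) (t(M) = (M + 176)/(M + 7) = (176 + M)/(7 + M))
t(f - 1*9) - 1*(-3635) = (176 + (30 - 1*9))/(7 + (30 - 1*9)) - 1*(-3635) = (176 + (30 - 9))/(7 + (30 - 9)) + 3635 = (176 + 21)/(7 + 21) + 3635 = 197/28 + 3635 = 101977/28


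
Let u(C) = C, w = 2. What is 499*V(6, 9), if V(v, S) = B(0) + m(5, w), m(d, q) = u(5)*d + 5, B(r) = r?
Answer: 14970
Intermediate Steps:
m(d, q) = 5 + 5*d (m(d, q) = 5*d + 5 = 5 + 5*d)
V(v, S) = 30 (V(v, S) = 0 + (5 + 5*5) = 0 + (5 + 25) = 0 + 30 = 30)
499*V(6, 9) = 499*30 = 14970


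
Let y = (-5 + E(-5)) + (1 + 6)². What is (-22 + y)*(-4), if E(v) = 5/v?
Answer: -84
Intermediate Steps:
y = 43 (y = (-5 + 5/(-5)) + (1 + 6)² = (-5 + 5*(-⅕)) + 7² = (-5 - 1) + 49 = -6 + 49 = 43)
(-22 + y)*(-4) = (-22 + 43)*(-4) = 21*(-4) = -84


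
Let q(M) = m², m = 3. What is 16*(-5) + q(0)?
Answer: -71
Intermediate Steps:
q(M) = 9 (q(M) = 3² = 9)
16*(-5) + q(0) = 16*(-5) + 9 = -80 + 9 = -71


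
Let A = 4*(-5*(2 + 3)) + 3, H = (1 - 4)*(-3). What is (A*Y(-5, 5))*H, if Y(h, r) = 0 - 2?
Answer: 1746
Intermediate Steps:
Y(h, r) = -2
H = 9 (H = -3*(-3) = 9)
A = -97 (A = 4*(-5*5) + 3 = 4*(-25) + 3 = -100 + 3 = -97)
(A*Y(-5, 5))*H = -97*(-2)*9 = 194*9 = 1746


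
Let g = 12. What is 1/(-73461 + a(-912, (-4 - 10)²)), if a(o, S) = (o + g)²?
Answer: 1/736539 ≈ 1.3577e-6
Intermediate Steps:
a(o, S) = (12 + o)² (a(o, S) = (o + 12)² = (12 + o)²)
1/(-73461 + a(-912, (-4 - 10)²)) = 1/(-73461 + (12 - 912)²) = 1/(-73461 + (-900)²) = 1/(-73461 + 810000) = 1/736539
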